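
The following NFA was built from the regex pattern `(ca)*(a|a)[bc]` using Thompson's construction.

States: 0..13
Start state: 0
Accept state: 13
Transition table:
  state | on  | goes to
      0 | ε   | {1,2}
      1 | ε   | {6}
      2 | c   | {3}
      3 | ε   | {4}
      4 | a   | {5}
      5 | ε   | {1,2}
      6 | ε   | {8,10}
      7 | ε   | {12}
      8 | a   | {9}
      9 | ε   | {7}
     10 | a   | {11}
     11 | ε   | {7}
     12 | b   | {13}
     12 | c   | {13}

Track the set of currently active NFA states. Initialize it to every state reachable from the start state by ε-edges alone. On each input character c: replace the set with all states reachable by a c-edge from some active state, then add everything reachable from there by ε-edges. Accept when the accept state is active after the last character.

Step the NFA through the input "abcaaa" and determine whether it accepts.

Answer: REJECT

Derivation:
S₀ = ε-closure({0}) = {0,1,2,6,8,10}
'a' @ 1: {7,9,11,12}
'b' @ 2: {13}  [accepting]
'c' @ 3: {}  — state set empty
rest 'aaa' ignored (set empty)
after full input: {}  (accept=13 not in)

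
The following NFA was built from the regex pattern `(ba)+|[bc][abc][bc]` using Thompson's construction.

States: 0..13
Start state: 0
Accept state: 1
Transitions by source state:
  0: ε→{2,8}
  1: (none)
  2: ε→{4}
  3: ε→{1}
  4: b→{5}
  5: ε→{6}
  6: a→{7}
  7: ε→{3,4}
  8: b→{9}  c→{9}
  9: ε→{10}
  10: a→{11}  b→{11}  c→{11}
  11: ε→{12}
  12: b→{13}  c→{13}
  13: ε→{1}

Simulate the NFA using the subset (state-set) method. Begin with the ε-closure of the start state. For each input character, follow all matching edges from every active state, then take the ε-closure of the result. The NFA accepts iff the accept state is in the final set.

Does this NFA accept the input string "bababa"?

start: ε-closure({0}) = {0,2,4,8}
'b' @ 1: {5,6,9,10}
'a' @ 2: {1,3,4,7,11,12}  ✓accept
'b' @ 3: {1,5,6,13}  ✓accept
'a' @ 4: {1,3,4,7}  ✓accept
'b' @ 5: {5,6}
'a' @ 6: {1,3,4,7}  ✓accept
end set {1,3,4,7} — state 1 in

Answer: ACCEPT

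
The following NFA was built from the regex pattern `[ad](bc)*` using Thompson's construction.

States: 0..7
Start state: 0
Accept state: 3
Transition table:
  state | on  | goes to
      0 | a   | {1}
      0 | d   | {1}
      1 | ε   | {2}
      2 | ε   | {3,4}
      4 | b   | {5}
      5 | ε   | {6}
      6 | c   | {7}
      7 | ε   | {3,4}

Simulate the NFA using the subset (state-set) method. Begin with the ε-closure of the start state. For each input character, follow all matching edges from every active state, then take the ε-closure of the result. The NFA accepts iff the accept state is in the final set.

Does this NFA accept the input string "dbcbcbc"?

Answer: ACCEPT

Derivation:
S₀ = ε-closure({0}) = {0}
'd' @ 1: {1,2,3,4}  (accept∈set)
'b' @ 2: {5,6}
'c' @ 3: {3,4,7}  (accept∈set)
'b' @ 4: {5,6}
'c' @ 5: {3,4,7}  (accept∈set)
'b' @ 6: {5,6}
'c' @ 7: {3,4,7}  (accept∈set)
final: {3,4,7}; accept 3 in set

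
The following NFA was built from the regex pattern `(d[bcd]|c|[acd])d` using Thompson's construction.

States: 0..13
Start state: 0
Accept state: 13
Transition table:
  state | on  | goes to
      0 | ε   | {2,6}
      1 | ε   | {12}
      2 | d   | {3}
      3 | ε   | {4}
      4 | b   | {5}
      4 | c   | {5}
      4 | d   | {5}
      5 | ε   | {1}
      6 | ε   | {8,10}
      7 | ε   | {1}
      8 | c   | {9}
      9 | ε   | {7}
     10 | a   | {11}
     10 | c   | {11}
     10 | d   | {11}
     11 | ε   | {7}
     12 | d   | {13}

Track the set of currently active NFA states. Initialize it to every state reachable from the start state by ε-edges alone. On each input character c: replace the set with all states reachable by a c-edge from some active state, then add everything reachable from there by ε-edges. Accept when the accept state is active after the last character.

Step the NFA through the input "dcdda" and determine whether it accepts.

start: ε-closure({0}) = {0,2,6,8,10}
'd' @ 1: {1,3,4,7,11,12}
'c' @ 2: {1,5,12}
'd' @ 3: {13}  (accept∈set)
'd' @ 4: {}  — no active states
rest 'a' ignored (set empty)
final: {}; accept 13 not in set

Answer: REJECT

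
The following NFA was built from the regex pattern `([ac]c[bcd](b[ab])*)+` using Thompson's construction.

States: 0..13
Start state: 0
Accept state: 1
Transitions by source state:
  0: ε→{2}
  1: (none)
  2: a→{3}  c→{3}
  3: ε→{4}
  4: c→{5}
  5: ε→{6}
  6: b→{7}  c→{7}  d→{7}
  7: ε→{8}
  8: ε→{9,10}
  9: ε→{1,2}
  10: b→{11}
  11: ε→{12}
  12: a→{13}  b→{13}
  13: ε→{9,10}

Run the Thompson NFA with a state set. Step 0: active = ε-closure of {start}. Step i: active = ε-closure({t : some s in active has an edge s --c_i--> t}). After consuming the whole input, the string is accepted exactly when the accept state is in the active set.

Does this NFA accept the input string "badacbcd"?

initial (ε-close {0}): {0,2}
'b' @ 1: {}  — dead — no transitions
rest 'adacbcd' ignored (set empty)
end set {} — state 1 not in

Answer: REJECT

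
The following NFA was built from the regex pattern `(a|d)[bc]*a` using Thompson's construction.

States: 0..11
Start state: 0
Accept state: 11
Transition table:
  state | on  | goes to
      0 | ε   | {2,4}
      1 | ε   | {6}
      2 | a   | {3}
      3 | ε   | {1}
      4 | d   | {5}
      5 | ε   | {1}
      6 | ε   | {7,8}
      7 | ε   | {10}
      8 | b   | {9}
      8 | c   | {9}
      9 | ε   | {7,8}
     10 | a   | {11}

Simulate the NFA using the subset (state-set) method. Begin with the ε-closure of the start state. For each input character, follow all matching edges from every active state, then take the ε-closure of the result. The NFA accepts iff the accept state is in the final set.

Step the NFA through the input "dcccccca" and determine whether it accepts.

initial (ε-close {0}): {0,2,4}
'd' @ 1: {1,5,6,7,8,10}
'c' @ 2: {7,8,9,10}
'c' @ 3: {7,8,9,10}
'c' @ 4: {7,8,9,10}
'c' @ 5: {7,8,9,10}
'c' @ 6: {7,8,9,10}
'c' @ 7: {7,8,9,10}
'a' @ 8: {11}  (accept∈set)
after full input: {11}  (accept=11 in)

Answer: ACCEPT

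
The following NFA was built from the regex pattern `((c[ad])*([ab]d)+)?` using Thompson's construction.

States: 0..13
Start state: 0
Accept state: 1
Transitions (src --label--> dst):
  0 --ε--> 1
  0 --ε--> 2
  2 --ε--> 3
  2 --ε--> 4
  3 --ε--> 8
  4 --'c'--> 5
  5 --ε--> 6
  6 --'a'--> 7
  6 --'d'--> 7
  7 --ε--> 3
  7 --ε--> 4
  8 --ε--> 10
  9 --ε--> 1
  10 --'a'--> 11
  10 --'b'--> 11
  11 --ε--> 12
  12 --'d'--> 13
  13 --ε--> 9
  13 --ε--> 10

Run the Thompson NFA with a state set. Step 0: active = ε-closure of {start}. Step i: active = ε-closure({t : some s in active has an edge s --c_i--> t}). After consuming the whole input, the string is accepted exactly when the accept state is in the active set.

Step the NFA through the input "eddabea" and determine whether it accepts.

S₀ = ε-closure({0}) = {0,1,2,3,4,8,10}
'e' @ 1: {}  — dead — no transitions
rest 'ddabea' ignored (set empty)
after full input: {}  (accept=1 not in)

Answer: REJECT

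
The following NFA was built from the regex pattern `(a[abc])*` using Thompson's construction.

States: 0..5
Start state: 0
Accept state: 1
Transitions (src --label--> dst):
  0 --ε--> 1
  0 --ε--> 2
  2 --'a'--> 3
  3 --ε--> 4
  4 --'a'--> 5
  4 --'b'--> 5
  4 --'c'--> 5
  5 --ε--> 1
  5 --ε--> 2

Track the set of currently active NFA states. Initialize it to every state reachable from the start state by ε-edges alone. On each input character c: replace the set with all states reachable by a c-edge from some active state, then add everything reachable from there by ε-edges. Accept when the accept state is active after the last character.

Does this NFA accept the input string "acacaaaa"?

Answer: ACCEPT

Derivation:
S₀ = ε-closure({0}) = {0,1,2}
'a' @ 1: {3,4}
'c' @ 2: {1,2,5}  ✓accept
'a' @ 3: {3,4}
'c' @ 4: {1,2,5}  ✓accept
'a' @ 5: {3,4}
'a' @ 6: {1,2,5}  ✓accept
'a' @ 7: {3,4}
'a' @ 8: {1,2,5}  ✓accept
end set {1,2,5} — state 1 in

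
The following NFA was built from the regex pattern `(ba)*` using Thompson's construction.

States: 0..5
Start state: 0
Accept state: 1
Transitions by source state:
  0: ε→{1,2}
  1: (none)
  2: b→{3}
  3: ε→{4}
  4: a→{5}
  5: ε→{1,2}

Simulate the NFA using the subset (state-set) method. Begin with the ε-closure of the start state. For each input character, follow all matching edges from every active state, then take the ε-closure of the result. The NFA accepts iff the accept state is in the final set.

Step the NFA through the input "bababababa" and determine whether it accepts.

initial (ε-close {0}): {0,1,2}
'b' @ 1: {3,4}
'a' @ 2: {1,2,5}  [accepting]
'b' @ 3: {3,4}
'a' @ 4: {1,2,5}  [accepting]
'b' @ 5: {3,4}
'a' @ 6: {1,2,5}  [accepting]
'b' @ 7: {3,4}
'a' @ 8: {1,2,5}  [accepting]
'b' @ 9: {3,4}
'a' @ 10: {1,2,5}  [accepting]
after full input: {1,2,5}  (accept=1 in)

Answer: ACCEPT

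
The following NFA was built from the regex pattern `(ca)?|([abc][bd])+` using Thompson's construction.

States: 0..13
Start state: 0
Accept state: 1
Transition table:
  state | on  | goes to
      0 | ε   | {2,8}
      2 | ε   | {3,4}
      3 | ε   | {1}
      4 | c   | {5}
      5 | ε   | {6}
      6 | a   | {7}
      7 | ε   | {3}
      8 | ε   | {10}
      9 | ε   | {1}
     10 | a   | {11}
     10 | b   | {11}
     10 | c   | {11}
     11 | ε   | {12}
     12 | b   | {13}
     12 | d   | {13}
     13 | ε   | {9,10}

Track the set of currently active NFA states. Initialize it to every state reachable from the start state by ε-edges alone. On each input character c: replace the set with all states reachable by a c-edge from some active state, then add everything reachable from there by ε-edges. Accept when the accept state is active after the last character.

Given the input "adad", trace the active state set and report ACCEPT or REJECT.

start: ε-closure({0}) = {0,1,2,3,4,8,10}
'a' @ 1: {11,12}
'd' @ 2: {1,9,10,13}  ✓accept
'a' @ 3: {11,12}
'd' @ 4: {1,9,10,13}  ✓accept
end set {1,9,10,13} — state 1 in

Answer: ACCEPT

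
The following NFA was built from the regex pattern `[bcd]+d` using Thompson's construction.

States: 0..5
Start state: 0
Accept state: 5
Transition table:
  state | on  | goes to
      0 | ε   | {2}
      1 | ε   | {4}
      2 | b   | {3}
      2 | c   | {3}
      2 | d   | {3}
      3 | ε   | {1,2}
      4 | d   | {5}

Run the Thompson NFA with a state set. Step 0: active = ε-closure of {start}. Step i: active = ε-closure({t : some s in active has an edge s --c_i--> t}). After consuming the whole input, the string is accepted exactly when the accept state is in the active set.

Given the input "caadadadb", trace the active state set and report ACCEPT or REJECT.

Answer: REJECT

Steps:
initial (ε-close {0}): {0,2}
'c' @ 1: {1,2,3,4}
'a' @ 2: {}  — dead — no transitions
rest 'adadadb' ignored (set empty)
after full input: {}  (accept=5 not in)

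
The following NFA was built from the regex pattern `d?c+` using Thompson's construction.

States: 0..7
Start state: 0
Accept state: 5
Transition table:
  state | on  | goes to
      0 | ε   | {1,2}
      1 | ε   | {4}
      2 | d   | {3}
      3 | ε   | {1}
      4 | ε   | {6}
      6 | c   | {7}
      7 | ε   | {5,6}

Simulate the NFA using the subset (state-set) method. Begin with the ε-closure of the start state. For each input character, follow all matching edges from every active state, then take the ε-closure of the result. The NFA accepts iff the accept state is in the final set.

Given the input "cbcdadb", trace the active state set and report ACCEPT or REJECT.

start: ε-closure({0}) = {0,1,2,4,6}
'c' @ 1: {5,6,7}  (accept∈set)
'b' @ 2: {}  — dead — no transitions
rest 'cdadb' ignored (set empty)
after full input: {}  (accept=5 not in)

Answer: REJECT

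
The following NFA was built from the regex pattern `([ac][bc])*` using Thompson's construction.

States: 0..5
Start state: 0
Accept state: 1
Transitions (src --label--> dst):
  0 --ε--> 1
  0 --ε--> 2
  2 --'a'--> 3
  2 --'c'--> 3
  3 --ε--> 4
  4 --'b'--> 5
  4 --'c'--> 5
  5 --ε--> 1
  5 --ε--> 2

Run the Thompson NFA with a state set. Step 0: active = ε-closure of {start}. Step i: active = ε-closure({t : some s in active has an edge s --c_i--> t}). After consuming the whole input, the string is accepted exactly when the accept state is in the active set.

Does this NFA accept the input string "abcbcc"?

initial (ε-close {0}): {0,1,2}
'a' @ 1: {3,4}
'b' @ 2: {1,2,5}  ✓accept
'c' @ 3: {3,4}
'b' @ 4: {1,2,5}  ✓accept
'c' @ 5: {3,4}
'c' @ 6: {1,2,5}  ✓accept
final: {1,2,5}; accept 1 in set

Answer: ACCEPT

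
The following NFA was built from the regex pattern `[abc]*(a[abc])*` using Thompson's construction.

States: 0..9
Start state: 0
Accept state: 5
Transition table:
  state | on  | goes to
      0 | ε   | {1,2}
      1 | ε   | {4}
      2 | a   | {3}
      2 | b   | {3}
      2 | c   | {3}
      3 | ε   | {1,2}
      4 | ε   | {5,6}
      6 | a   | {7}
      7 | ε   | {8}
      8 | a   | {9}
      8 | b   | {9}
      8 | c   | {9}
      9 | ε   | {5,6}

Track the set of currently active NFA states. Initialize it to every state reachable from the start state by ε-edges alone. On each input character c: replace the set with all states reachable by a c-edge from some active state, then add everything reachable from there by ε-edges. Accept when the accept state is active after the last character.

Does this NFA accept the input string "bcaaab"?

Answer: ACCEPT

Derivation:
initial (ε-close {0}): {0,1,2,4,5,6}
'b' @ 1: {1,2,3,4,5,6}  (accept∈set)
'c' @ 2: {1,2,3,4,5,6}  (accept∈set)
'a' @ 3: {1,2,3,4,5,6,7,8}  (accept∈set)
'a' @ 4: {1,2,3,4,5,6,7,8,9}  (accept∈set)
'a' @ 5: {1,2,3,4,5,6,7,8,9}  (accept∈set)
'b' @ 6: {1,2,3,4,5,6,9}  (accept∈set)
final: {1,2,3,4,5,6,9}; accept 5 in set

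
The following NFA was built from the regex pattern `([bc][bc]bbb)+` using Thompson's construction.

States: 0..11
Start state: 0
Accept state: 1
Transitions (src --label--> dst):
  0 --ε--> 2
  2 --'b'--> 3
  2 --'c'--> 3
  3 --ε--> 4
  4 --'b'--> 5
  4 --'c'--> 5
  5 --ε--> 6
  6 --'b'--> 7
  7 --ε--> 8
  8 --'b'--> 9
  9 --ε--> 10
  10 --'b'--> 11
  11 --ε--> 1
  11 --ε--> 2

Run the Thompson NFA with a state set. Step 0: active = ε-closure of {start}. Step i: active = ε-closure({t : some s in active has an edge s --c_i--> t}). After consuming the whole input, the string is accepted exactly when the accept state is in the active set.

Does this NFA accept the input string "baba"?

Answer: REJECT

Trace:
initial (ε-close {0}): {0,2}
'b' @ 1: {3,4}
'a' @ 2: {}  — state set empty
rest 'ba' ignored (set empty)
after full input: {}  (accept=1 not in)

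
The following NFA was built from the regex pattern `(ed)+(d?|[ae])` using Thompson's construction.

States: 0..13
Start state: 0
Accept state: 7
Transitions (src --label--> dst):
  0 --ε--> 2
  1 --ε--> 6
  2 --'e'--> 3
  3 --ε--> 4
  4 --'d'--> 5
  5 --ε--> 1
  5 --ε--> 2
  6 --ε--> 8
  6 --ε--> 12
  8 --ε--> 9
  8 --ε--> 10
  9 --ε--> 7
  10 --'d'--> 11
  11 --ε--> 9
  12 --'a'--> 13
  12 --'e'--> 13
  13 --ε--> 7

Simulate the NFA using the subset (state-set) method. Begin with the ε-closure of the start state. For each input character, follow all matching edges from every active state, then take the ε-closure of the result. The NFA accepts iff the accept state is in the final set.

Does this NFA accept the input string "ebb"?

start: ε-closure({0}) = {0,2}
'e' @ 1: {3,4}
'b' @ 2: {}  — no active states
rest 'b' ignored (set empty)
final: {}; accept 7 not in set

Answer: REJECT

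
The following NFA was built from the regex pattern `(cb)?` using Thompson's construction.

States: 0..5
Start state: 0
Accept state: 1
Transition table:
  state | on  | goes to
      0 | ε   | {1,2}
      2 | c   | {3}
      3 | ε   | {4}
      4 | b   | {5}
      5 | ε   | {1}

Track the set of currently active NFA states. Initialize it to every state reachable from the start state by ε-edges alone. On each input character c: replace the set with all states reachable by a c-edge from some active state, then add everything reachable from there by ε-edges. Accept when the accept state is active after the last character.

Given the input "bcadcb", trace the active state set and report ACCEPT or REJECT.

initial (ε-close {0}): {0,1,2}
'b' @ 1: {}  — state set empty
rest 'cadcb' ignored (set empty)
end set {} — state 1 not in

Answer: REJECT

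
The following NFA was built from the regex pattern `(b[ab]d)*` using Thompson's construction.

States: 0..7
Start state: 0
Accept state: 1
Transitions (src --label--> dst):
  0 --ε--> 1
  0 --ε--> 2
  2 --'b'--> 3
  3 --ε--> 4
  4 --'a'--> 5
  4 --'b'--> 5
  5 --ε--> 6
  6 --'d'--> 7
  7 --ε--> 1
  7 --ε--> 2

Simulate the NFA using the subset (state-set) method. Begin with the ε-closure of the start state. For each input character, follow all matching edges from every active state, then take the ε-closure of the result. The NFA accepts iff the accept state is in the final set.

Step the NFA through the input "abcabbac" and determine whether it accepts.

Answer: REJECT

Derivation:
start: ε-closure({0}) = {0,1,2}
'a' @ 1: {}  — dead — no transitions
rest 'bcabbac' ignored (set empty)
after full input: {}  (accept=1 not in)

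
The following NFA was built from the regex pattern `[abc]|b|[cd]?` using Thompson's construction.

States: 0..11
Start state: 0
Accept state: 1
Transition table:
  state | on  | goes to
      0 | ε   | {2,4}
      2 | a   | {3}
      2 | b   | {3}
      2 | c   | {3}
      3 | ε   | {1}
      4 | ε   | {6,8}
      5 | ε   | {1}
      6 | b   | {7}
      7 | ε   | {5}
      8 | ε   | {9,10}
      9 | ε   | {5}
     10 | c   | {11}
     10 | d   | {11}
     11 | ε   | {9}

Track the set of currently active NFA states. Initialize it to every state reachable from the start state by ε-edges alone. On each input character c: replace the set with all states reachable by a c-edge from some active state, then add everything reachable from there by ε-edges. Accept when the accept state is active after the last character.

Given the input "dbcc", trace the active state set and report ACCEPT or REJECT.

Answer: REJECT

Steps:
start: ε-closure({0}) = {0,1,2,4,5,6,8,9,10}
'd' @ 1: {1,5,9,11}  (accept∈set)
'b' @ 2: {}  — state set empty
rest 'cc' ignored (set empty)
after full input: {}  (accept=1 not in)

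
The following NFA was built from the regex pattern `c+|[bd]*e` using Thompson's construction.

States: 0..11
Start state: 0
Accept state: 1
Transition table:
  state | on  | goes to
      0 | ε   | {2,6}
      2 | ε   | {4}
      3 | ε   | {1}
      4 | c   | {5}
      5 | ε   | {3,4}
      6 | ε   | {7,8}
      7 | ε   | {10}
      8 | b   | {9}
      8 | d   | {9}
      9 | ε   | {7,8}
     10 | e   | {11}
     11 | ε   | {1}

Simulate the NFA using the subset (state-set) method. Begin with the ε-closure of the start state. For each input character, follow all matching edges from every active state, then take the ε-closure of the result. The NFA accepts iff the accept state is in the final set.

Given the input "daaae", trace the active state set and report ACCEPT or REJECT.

Answer: REJECT

Derivation:
S₀ = ε-closure({0}) = {0,2,4,6,7,8,10}
'd' @ 1: {7,8,9,10}
'a' @ 2: {}  — state set empty
rest 'aae' ignored (set empty)
final: {}; accept 1 not in set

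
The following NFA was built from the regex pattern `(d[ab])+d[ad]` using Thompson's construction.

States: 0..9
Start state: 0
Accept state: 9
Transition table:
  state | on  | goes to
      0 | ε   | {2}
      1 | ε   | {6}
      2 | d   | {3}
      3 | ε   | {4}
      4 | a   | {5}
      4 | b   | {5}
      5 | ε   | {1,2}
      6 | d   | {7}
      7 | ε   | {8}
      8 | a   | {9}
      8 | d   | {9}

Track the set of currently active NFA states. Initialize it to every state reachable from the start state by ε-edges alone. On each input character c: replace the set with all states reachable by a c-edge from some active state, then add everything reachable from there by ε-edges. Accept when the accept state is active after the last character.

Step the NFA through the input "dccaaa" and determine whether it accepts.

Answer: REJECT

Trace:
start: ε-closure({0}) = {0,2}
'd' @ 1: {3,4}
'c' @ 2: {}  — no active states
rest 'caaa' ignored (set empty)
after full input: {}  (accept=9 not in)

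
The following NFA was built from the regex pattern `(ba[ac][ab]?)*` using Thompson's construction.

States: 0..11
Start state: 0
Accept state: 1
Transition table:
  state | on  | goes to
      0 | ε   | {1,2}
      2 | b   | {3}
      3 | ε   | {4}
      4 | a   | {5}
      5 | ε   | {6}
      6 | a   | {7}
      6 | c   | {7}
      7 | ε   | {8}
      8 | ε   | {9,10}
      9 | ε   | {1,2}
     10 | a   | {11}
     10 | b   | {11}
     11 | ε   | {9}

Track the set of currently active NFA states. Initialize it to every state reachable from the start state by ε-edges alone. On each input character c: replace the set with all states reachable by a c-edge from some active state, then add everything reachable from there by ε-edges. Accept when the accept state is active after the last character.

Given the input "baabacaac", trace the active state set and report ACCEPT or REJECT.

start: ε-closure({0}) = {0,1,2}
'b' @ 1: {3,4}
'a' @ 2: {5,6}
'a' @ 3: {1,2,7,8,9,10}  [accepting]
'b' @ 4: {1,2,3,4,9,11}  [accepting]
'a' @ 5: {5,6}
'c' @ 6: {1,2,7,8,9,10}  [accepting]
'a' @ 7: {1,2,9,11}  [accepting]
'a' @ 8: {}  — dead — no transitions
rest 'c' ignored (set empty)
end set {} — state 1 not in

Answer: REJECT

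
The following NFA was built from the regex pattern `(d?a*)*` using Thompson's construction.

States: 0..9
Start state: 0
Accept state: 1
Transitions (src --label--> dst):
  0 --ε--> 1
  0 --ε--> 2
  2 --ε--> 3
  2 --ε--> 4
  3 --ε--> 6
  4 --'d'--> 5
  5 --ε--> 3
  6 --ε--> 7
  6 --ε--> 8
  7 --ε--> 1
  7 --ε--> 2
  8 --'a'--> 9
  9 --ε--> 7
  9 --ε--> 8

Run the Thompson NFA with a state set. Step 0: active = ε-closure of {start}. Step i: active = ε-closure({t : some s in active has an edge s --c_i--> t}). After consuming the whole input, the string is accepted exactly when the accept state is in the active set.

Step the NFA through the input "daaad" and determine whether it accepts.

Answer: ACCEPT

Trace:
initial (ε-close {0}): {0,1,2,3,4,6,7,8}
'd' @ 1: {1,2,3,4,5,6,7,8}  ✓accept
'a' @ 2: {1,2,3,4,6,7,8,9}  ✓accept
'a' @ 3: {1,2,3,4,6,7,8,9}  ✓accept
'a' @ 4: {1,2,3,4,6,7,8,9}  ✓accept
'd' @ 5: {1,2,3,4,5,6,7,8}  ✓accept
final: {1,2,3,4,5,6,7,8}; accept 1 in set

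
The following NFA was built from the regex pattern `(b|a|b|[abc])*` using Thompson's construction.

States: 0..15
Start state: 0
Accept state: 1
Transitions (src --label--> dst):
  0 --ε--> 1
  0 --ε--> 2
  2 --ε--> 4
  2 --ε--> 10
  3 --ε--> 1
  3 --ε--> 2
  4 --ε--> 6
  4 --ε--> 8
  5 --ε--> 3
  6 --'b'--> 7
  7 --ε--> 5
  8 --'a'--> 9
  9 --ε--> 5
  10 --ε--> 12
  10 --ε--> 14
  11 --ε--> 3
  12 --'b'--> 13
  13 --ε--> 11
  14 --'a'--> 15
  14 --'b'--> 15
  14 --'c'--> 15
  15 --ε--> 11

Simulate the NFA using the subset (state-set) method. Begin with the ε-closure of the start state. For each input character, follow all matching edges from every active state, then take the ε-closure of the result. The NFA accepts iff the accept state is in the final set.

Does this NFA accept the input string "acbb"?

Answer: ACCEPT

Derivation:
start: ε-closure({0}) = {0,1,2,4,6,8,10,12,14}
'a' @ 1: {1,2,3,4,5,6,8,9,10,11,12,14,15}  [accepting]
'c' @ 2: {1,2,3,4,6,8,10,11,12,14,15}  [accepting]
'b' @ 3: {1,2,3,4,5,6,7,8,10,11,12,13,14,15}  [accepting]
'b' @ 4: {1,2,3,4,5,6,7,8,10,11,12,13,14,15}  [accepting]
final: {1,2,3,4,5,6,7,8,10,11,12,13,14,15}; accept 1 in set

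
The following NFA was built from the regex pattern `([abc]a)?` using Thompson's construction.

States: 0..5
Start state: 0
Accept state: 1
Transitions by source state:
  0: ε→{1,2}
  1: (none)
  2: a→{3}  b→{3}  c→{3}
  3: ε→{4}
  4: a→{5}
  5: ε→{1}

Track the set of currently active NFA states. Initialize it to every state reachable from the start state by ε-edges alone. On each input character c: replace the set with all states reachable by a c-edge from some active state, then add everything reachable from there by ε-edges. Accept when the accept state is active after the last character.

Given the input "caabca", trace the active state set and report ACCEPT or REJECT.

initial (ε-close {0}): {0,1,2}
'c' @ 1: {3,4}
'a' @ 2: {1,5}  [accepting]
'a' @ 3: {}  — no active states
rest 'bca' ignored (set empty)
after full input: {}  (accept=1 not in)

Answer: REJECT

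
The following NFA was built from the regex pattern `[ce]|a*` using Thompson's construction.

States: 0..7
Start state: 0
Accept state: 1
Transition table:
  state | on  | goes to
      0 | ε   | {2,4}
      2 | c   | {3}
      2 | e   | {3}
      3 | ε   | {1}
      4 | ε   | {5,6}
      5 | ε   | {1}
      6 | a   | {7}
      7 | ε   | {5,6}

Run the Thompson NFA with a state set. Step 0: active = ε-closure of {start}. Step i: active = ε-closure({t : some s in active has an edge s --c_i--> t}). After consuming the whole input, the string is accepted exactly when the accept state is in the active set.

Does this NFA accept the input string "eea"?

start: ε-closure({0}) = {0,1,2,4,5,6}
'e' @ 1: {1,3}  ✓accept
'e' @ 2: {}  — dead — no transitions
rest 'a' ignored (set empty)
final: {}; accept 1 not in set

Answer: REJECT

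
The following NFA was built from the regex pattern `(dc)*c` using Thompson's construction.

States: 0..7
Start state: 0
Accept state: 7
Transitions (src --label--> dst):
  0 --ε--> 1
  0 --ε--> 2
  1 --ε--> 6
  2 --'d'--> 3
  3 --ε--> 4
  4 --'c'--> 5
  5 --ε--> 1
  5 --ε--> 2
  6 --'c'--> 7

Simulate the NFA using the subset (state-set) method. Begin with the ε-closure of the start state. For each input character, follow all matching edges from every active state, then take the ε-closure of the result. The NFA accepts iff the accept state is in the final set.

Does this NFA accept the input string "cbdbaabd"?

Answer: REJECT

Derivation:
start: ε-closure({0}) = {0,1,2,6}
'c' @ 1: {7}  [accepting]
'b' @ 2: {}  — no active states
rest 'dbaabd' ignored (set empty)
end set {} — state 7 not in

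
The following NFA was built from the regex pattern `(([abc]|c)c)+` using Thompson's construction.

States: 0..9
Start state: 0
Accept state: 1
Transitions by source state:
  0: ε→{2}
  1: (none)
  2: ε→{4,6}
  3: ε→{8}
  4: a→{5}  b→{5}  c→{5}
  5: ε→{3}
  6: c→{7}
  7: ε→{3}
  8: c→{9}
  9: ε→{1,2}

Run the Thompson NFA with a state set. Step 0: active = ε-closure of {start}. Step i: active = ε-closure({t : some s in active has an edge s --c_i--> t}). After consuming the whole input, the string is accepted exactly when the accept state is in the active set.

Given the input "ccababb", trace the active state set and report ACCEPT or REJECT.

S₀ = ε-closure({0}) = {0,2,4,6}
'c' @ 1: {3,5,7,8}
'c' @ 2: {1,2,4,6,9}  [accepting]
'a' @ 3: {3,5,8}
'b' @ 4: {}  — no active states
rest 'abb' ignored (set empty)
end set {} — state 1 not in

Answer: REJECT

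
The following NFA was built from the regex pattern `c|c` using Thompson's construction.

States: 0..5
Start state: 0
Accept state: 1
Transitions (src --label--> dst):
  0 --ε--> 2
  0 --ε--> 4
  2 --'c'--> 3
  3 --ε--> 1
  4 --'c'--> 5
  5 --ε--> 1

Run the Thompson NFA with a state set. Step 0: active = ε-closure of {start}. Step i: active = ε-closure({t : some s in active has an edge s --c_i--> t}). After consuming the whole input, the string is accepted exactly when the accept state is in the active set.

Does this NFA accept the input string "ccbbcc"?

initial (ε-close {0}): {0,2,4}
'c' @ 1: {1,3,5}  (accept∈set)
'c' @ 2: {}  — dead — no transitions
rest 'bbcc' ignored (set empty)
final: {}; accept 1 not in set

Answer: REJECT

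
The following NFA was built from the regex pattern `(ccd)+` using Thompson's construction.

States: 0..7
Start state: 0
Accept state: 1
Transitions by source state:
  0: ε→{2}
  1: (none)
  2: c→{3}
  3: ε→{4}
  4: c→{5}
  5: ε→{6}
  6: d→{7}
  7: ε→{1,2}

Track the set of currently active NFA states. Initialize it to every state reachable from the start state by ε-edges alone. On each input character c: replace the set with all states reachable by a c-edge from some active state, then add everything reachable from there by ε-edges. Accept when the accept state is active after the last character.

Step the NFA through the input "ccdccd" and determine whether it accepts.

S₀ = ε-closure({0}) = {0,2}
'c' @ 1: {3,4}
'c' @ 2: {5,6}
'd' @ 3: {1,2,7}  ✓accept
'c' @ 4: {3,4}
'c' @ 5: {5,6}
'd' @ 6: {1,2,7}  ✓accept
after full input: {1,2,7}  (accept=1 in)

Answer: ACCEPT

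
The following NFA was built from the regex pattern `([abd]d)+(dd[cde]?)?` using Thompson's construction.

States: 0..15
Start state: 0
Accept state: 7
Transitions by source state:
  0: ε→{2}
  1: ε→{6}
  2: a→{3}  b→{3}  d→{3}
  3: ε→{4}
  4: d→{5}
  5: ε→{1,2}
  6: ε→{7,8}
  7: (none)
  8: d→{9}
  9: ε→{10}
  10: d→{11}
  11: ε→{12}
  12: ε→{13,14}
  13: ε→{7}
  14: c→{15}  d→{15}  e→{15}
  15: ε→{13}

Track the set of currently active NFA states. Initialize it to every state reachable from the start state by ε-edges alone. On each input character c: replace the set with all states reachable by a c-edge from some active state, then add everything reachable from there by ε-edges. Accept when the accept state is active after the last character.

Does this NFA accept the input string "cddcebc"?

S₀ = ε-closure({0}) = {0,2}
'c' @ 1: {}  — dead — no transitions
rest 'ddcebc' ignored (set empty)
after full input: {}  (accept=7 not in)

Answer: REJECT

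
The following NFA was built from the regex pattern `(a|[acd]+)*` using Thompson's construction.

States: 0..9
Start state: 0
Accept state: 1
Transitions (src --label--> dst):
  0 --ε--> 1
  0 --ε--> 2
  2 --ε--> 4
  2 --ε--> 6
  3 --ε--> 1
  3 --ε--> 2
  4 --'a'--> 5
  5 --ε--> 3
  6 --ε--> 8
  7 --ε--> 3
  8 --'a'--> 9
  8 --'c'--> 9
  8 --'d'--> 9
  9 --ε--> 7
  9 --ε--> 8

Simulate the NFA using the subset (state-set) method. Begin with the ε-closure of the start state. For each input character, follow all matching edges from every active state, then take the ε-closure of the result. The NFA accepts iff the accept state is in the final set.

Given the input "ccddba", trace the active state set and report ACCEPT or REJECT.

Answer: REJECT

Steps:
initial (ε-close {0}): {0,1,2,4,6,8}
'c' @ 1: {1,2,3,4,6,7,8,9}  ✓accept
'c' @ 2: {1,2,3,4,6,7,8,9}  ✓accept
'd' @ 3: {1,2,3,4,6,7,8,9}  ✓accept
'd' @ 4: {1,2,3,4,6,7,8,9}  ✓accept
'b' @ 5: {}  — state set empty
rest 'a' ignored (set empty)
after full input: {}  (accept=1 not in)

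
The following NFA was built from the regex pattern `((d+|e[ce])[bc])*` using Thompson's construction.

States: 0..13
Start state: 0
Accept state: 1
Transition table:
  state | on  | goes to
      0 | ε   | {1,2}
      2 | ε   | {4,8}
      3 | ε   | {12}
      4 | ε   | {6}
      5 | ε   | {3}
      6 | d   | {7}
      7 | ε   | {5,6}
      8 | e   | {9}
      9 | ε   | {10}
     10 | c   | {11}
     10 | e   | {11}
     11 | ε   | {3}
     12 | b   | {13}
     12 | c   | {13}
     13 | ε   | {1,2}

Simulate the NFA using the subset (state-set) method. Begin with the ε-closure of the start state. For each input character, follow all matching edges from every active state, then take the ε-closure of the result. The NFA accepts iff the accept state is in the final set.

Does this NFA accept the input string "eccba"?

start: ε-closure({0}) = {0,1,2,4,6,8}
'e' @ 1: {9,10}
'c' @ 2: {3,11,12}
'c' @ 3: {1,2,4,6,8,13}  [accepting]
'b' @ 4: {}  — dead — no transitions
rest 'a' ignored (set empty)
final: {}; accept 1 not in set

Answer: REJECT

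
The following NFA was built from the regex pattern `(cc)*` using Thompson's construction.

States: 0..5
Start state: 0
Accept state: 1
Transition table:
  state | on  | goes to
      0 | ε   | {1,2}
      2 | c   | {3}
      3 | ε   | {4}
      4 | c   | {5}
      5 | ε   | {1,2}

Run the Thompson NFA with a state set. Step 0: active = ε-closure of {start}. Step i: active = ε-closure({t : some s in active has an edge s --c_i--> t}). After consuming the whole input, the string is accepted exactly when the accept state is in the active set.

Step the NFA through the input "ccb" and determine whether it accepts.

Answer: REJECT

Steps:
initial (ε-close {0}): {0,1,2}
'c' @ 1: {3,4}
'c' @ 2: {1,2,5}  (accept∈set)
'b' @ 3: {}  — no active states
after full input: {}  (accept=1 not in)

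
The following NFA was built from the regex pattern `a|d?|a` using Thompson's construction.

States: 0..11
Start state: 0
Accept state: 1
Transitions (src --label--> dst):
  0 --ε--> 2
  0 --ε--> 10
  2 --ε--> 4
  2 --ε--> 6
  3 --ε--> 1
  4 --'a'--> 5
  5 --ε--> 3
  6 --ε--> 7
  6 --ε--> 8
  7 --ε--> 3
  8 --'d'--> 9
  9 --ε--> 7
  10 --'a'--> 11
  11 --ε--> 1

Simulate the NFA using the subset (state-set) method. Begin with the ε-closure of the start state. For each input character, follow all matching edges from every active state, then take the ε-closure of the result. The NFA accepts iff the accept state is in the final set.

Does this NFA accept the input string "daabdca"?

Answer: REJECT

Trace:
S₀ = ε-closure({0}) = {0,1,2,3,4,6,7,8,10}
'd' @ 1: {1,3,7,9}  (accept∈set)
'a' @ 2: {}  — dead — no transitions
rest 'abdca' ignored (set empty)
final: {}; accept 1 not in set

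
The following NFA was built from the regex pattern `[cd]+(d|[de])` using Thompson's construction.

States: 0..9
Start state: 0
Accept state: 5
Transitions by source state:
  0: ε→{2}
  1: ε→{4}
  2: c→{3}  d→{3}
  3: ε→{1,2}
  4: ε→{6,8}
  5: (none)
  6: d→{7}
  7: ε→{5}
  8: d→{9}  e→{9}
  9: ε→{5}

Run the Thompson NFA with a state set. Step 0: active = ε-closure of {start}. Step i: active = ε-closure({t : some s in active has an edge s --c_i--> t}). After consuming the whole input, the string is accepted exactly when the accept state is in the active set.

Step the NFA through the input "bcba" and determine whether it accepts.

start: ε-closure({0}) = {0,2}
'b' @ 1: {}  — no active states
rest 'cba' ignored (set empty)
final: {}; accept 5 not in set

Answer: REJECT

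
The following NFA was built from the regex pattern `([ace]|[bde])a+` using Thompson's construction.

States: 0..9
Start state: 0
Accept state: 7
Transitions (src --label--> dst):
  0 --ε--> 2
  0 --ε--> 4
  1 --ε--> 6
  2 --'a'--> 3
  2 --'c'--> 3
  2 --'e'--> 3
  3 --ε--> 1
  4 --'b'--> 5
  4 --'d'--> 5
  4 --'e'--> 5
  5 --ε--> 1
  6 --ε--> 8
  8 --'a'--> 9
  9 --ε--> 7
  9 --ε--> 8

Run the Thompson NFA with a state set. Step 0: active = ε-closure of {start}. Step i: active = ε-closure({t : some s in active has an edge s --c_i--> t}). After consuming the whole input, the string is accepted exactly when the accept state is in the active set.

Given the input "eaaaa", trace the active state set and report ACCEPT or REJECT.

initial (ε-close {0}): {0,2,4}
'e' @ 1: {1,3,5,6,8}
'a' @ 2: {7,8,9}  ✓accept
'a' @ 3: {7,8,9}  ✓accept
'a' @ 4: {7,8,9}  ✓accept
'a' @ 5: {7,8,9}  ✓accept
final: {7,8,9}; accept 7 in set

Answer: ACCEPT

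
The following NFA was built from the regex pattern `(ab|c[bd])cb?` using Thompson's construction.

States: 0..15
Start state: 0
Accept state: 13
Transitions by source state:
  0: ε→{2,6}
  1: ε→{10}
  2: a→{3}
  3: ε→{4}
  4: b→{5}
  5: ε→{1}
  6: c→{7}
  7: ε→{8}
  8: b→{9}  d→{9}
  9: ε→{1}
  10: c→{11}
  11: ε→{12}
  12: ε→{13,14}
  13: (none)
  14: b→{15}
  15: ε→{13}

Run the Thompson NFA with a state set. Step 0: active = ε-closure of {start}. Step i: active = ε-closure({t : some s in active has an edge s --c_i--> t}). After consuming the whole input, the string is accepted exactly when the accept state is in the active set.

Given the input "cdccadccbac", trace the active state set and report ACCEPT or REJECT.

Answer: REJECT

Derivation:
initial (ε-close {0}): {0,2,6}
'c' @ 1: {7,8}
'd' @ 2: {1,9,10}
'c' @ 3: {11,12,13,14}  ✓accept
'c' @ 4: {}  — no active states
rest 'adccbac' ignored (set empty)
final: {}; accept 13 not in set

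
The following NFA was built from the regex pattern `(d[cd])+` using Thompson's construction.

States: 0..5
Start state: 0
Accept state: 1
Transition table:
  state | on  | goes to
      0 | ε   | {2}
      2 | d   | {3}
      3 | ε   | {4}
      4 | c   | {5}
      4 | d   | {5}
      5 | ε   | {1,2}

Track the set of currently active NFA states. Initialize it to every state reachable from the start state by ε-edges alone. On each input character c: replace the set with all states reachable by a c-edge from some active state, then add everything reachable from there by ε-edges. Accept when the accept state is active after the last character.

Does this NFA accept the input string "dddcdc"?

initial (ε-close {0}): {0,2}
'd' @ 1: {3,4}
'd' @ 2: {1,2,5}  ✓accept
'd' @ 3: {3,4}
'c' @ 4: {1,2,5}  ✓accept
'd' @ 5: {3,4}
'c' @ 6: {1,2,5}  ✓accept
final: {1,2,5}; accept 1 in set

Answer: ACCEPT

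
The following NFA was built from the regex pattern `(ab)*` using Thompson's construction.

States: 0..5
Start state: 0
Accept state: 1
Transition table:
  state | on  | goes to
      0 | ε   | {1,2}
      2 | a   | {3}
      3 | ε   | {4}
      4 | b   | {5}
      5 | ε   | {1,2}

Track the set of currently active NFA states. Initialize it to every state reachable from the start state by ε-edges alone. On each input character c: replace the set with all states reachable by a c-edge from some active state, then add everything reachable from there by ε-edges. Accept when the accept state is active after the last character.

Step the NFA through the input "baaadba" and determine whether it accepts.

initial (ε-close {0}): {0,1,2}
'b' @ 1: {}  — no active states
rest 'aaadba' ignored (set empty)
after full input: {}  (accept=1 not in)

Answer: REJECT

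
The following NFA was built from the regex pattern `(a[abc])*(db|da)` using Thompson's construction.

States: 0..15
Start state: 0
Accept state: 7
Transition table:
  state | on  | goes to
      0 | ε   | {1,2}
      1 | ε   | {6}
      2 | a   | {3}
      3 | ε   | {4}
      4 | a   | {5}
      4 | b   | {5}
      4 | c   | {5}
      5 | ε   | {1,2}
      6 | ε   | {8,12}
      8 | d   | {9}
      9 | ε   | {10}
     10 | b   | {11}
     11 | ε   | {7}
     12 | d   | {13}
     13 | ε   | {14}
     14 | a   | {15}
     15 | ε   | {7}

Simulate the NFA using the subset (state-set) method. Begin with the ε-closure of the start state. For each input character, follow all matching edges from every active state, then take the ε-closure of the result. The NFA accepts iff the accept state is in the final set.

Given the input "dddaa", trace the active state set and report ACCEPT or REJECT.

initial (ε-close {0}): {0,1,2,6,8,12}
'd' @ 1: {9,10,13,14}
'd' @ 2: {}  — no active states
rest 'daa' ignored (set empty)
after full input: {}  (accept=7 not in)

Answer: REJECT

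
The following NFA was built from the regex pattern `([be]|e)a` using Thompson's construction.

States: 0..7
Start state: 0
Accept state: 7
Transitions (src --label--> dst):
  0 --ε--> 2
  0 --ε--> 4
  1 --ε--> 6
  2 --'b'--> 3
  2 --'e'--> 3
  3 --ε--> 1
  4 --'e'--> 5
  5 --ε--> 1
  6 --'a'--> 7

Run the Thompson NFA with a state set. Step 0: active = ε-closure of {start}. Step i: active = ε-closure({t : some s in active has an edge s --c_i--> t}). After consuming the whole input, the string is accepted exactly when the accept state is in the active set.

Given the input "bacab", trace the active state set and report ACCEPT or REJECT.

S₀ = ε-closure({0}) = {0,2,4}
'b' @ 1: {1,3,6}
'a' @ 2: {7}  (accept∈set)
'c' @ 3: {}  — no active states
rest 'ab' ignored (set empty)
final: {}; accept 7 not in set

Answer: REJECT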